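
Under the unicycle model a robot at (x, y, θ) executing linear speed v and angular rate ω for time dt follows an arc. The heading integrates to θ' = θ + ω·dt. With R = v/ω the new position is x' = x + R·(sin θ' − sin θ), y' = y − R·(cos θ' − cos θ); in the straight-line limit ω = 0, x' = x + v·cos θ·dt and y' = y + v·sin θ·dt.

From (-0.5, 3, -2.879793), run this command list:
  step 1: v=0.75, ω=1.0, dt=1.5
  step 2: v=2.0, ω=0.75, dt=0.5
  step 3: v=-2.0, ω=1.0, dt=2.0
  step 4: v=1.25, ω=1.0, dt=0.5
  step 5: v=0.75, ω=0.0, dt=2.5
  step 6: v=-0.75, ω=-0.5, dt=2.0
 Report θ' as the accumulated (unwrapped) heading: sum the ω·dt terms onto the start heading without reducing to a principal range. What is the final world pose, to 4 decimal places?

(-4.4842, 2.4747, 0.4952)

step 1: θ'=-1.3798 (R=0.7500) → pose (-1.0422, 2.1332, -1.3798)
step 2: θ'=-1.0048 (R=2.6667) → pose (-0.6749, 1.2094, -1.0048)
step 3: θ'=0.9952 (R=-2.0000) → pose (-4.0407, 1.2255, 0.9952)
step 4: θ'=1.4952 (R=1.2500) → pose (-3.8429, 1.8115, 1.4952)
step 5: θ'=1.4952 (straight) → pose (-3.7013, 3.6812, 1.4952)
step 6: θ'=0.4952 (R=1.5000) → pose (-4.4842, 2.4747, 0.4952)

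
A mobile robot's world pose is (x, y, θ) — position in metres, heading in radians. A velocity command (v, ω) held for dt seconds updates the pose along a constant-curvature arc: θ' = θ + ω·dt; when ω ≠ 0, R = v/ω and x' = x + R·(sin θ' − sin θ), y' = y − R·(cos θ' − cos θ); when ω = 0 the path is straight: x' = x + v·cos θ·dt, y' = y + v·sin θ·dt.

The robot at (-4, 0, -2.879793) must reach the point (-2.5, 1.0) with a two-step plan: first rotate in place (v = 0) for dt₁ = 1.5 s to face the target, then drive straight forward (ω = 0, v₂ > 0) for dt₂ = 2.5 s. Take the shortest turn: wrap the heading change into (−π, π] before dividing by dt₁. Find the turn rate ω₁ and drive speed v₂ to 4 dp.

heading to target = atan2(1−0, -2.5−-4) = 0.5880
Δθ = wrap(0.5880 − -2.8798) = -2.8154; ω₁ = Δθ/dt₁ = -1.8769
distance = √((-2.5−-4)² + (1−0)²) = 1.8028; v₂ = distance/dt₂ = 0.7211

ω₁ = -1.8769, v₂ = 0.7211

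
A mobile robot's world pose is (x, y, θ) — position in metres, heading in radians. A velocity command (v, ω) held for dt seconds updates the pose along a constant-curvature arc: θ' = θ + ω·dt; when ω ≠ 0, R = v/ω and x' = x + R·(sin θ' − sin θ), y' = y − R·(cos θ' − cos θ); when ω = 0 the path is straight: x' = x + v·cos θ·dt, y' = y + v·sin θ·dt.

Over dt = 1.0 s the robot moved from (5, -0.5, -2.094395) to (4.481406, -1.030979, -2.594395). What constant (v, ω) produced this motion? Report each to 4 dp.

Δθ = -2.594395 − -2.094395 = -0.500000
ω = Δθ/dt = -0.500000/1.0 = -0.5000
R = −Δy/(cos θ' − cos θ) = -1.5000
v = R·ω = -1.5000·-0.5000 = 0.7500

v = 0.7500, ω = -0.5000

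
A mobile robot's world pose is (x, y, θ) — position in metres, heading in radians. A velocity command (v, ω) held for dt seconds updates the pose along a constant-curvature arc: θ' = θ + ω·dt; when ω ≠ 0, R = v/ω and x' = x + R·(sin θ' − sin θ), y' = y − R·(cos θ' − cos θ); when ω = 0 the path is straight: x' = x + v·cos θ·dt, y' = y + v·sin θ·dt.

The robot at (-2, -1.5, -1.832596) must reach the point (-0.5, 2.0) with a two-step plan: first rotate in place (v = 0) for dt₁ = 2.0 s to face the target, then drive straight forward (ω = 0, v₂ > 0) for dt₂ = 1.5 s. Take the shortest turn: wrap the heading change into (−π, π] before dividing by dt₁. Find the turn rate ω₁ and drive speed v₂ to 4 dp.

ω₁ = 1.4993, v₂ = 2.5386

heading to target = atan2(2−-1.5, -0.5−-2) = 1.1659
Δθ = wrap(1.1659 − -1.8326) = 2.9985; ω₁ = Δθ/dt₁ = 1.4993
distance = √((-0.5−-2)² + (2−-1.5)²) = 3.8079; v₂ = distance/dt₂ = 2.5386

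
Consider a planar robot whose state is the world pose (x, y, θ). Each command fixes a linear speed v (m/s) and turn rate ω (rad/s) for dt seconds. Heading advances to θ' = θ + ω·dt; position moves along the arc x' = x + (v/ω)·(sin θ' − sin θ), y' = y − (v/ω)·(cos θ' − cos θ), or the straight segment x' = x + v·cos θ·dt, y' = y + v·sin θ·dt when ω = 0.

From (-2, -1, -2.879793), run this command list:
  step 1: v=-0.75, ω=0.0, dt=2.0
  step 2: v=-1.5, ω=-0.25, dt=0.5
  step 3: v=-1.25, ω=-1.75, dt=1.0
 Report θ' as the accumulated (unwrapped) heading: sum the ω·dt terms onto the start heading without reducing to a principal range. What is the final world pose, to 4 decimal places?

(0.9946, -1.2013, -4.7548)

step 1: θ'=-2.8798 (straight) → pose (-0.5511, -0.6118, -2.8798)
step 2: θ'=-3.0048 (R=6.0000) → pose (0.1836, -0.4634, -3.0048)
step 3: θ'=-4.7548 (R=0.7143) → pose (0.9946, -1.2013, -4.7548)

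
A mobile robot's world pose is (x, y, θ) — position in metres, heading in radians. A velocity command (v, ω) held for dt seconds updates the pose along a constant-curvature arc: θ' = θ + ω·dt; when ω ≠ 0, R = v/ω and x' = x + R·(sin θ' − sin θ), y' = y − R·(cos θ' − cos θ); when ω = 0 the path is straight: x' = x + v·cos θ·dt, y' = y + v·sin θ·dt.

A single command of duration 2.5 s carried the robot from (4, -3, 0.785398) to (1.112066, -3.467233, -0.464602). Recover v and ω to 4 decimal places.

Δθ = -0.464602 − 0.785398 = -1.250000
ω = Δθ/dt = -1.250000/2.5 = -0.5000
R = Δx/(sin θ' − sin θ) = 2.5000
v = R·ω = 2.5000·-0.5000 = -1.2500

v = -1.2500, ω = -0.5000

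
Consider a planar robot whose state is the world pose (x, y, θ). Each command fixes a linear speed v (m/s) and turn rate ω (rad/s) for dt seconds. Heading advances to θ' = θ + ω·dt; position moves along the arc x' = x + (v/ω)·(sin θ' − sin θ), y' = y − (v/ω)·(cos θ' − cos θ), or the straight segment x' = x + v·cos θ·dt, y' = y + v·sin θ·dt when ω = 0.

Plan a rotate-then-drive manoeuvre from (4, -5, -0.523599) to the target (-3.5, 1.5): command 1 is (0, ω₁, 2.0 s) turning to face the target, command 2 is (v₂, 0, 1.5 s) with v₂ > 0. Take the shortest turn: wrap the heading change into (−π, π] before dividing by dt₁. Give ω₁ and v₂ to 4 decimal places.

heading to target = atan2(1.5−-5, -3.5−4) = 2.4275
Δθ = wrap(2.4275 − -0.5236) = 2.9511; ω₁ = Δθ/dt₁ = 1.4756
distance = √((-3.5−4)² + (1.5−-5)²) = 9.9247; v₂ = distance/dt₂ = 6.6165

ω₁ = 1.4756, v₂ = 6.6165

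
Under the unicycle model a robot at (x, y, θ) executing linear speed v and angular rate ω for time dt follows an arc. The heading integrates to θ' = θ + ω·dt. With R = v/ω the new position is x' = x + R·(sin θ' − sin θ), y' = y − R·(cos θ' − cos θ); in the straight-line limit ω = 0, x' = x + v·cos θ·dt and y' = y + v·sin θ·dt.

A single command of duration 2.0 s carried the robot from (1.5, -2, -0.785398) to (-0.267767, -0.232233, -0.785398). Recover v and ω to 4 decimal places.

v = -1.2500, ω = 0.0000

Δθ = -0.785398 − -0.785398 = 0.000000
ω = Δθ/dt = 0.000000/2.0 = 0.0000
ω = 0 → v = (Δx·cos θ + Δy·sin θ)/dt = -1.2500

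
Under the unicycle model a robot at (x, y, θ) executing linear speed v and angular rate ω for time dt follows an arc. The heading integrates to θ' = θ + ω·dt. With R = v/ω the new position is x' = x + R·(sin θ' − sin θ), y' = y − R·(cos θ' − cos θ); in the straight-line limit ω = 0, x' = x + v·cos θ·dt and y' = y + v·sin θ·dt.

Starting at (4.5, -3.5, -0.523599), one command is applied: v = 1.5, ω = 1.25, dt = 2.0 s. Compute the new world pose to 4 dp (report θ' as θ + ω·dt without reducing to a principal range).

θ' = -0.5236 + 1.25·2.0 = 1.9764
R = v/ω = 1.5/1.25 = 1.2000
x' = 4.5 + 1.2000·(sin 1.9764 − sin -0.5236) = 6.2026
y' = -3.5 − 1.2000·(cos 1.9764 − cos -0.5236) = -1.9873

(6.2026, -1.9873, 1.9764)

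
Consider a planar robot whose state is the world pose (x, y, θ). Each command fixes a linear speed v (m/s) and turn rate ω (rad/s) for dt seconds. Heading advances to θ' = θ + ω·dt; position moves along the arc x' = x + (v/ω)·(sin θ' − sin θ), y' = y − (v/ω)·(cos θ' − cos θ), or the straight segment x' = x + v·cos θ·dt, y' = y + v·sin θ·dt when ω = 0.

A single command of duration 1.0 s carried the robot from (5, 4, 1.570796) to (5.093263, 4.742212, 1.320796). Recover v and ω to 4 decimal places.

Δθ = 1.320796 − 1.570796 = -0.250000
ω = Δθ/dt = -0.250000/1.0 = -0.2500
R = −Δy/(cos θ' − cos θ) = -3.0000
v = R·ω = -3.0000·-0.2500 = 0.7500

v = 0.7500, ω = -0.2500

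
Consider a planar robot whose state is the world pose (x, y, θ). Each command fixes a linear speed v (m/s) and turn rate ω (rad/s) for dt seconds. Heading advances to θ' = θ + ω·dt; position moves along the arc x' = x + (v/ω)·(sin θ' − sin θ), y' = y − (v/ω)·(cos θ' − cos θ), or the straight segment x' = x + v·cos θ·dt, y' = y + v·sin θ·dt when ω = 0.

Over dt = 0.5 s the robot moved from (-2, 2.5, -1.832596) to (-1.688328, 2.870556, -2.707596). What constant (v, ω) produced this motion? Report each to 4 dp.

v = -1.0000, ω = -1.7500

Δθ = -2.707596 − -1.832596 = -0.875000
ω = Δθ/dt = -0.875000/0.5 = -1.7500
R = −Δy/(cos θ' − cos θ) = 0.5714
v = R·ω = 0.5714·-1.7500 = -1.0000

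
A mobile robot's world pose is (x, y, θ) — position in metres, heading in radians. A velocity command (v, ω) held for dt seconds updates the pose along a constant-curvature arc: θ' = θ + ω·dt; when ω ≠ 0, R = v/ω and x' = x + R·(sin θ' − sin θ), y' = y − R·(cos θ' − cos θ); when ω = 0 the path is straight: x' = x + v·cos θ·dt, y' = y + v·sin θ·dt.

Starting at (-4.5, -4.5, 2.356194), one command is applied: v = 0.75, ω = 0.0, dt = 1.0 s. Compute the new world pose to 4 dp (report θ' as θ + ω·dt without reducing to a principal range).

θ' = 2.3562 + 0.0·1.0 = 2.3562
ω = 0 → straight: x' = -4.5 + 0.75·cos(2.3562)·1.0 = -5.0303
y' = -4.5 + 0.75·sin(2.3562)·1.0 = -3.9697

(-5.0303, -3.9697, 2.3562)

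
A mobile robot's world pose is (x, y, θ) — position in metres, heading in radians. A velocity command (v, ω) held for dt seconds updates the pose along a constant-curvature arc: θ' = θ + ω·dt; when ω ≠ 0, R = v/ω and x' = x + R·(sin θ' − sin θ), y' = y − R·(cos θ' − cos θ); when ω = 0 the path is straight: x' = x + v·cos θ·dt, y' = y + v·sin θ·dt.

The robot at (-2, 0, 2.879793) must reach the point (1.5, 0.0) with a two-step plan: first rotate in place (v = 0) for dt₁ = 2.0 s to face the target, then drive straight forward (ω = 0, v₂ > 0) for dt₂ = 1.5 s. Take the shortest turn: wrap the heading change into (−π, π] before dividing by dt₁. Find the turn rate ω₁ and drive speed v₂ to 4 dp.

ω₁ = -1.4399, v₂ = 2.3333

heading to target = atan2(0−0, 1.5−-2) = 0.0000
Δθ = wrap(0.0000 − 2.8798) = -2.8798; ω₁ = Δθ/dt₁ = -1.4399
distance = √((1.5−-2)² + (0−0)²) = 3.5000; v₂ = distance/dt₂ = 2.3333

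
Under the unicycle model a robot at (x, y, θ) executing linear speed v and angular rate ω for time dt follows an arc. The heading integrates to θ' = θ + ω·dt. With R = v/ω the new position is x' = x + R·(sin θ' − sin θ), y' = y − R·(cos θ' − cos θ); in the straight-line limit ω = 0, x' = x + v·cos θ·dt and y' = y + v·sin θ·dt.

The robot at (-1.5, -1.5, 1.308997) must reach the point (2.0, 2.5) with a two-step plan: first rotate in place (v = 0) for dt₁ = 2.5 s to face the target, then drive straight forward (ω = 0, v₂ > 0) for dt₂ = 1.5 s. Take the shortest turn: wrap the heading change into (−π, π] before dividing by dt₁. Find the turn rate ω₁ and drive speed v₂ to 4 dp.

ω₁ = -0.1828, v₂ = 3.5434

heading to target = atan2(2.5−-1.5, 2−-1.5) = 0.8520
Δθ = wrap(0.8520 − 1.3090) = -0.4570; ω₁ = Δθ/dt₁ = -0.1828
distance = √((2−-1.5)² + (2.5−-1.5)²) = 5.3151; v₂ = distance/dt₂ = 3.5434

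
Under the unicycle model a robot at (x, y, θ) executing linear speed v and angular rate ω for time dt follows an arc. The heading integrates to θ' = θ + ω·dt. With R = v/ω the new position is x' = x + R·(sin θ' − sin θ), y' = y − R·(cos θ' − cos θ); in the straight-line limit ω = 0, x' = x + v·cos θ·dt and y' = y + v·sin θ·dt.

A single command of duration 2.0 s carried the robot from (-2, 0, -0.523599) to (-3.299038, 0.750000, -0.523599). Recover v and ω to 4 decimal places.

Δθ = -0.523599 − -0.523599 = 0.000000
ω = Δθ/dt = 0.000000/2.0 = 0.0000
ω = 0 → v = (Δx·cos θ + Δy·sin θ)/dt = -0.7500

v = -0.7500, ω = 0.0000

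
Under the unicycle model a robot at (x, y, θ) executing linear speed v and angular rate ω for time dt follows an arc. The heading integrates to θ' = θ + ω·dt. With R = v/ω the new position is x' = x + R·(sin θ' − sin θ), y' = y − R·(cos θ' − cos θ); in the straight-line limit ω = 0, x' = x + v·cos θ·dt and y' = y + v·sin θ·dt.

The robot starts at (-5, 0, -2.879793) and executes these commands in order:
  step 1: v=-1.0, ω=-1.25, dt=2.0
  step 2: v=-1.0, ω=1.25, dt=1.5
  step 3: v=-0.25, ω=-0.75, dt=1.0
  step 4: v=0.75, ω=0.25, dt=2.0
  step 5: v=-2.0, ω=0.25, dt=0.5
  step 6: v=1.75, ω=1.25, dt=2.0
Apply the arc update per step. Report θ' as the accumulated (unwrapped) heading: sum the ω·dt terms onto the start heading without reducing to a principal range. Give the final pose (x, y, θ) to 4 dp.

step 1: θ'=-5.3798 (R=0.8000) → pose (-4.1646, -1.2679, -5.3798)
step 2: θ'=-3.5048 (R=-0.8000) → pose (-3.8205, -2.5109, -3.5048)
step 3: θ'=-4.2548 (R=0.3333) → pose (-3.6399, -2.6752, -4.2548)
step 4: θ'=-3.7548 (R=3.0000) → pose (-4.6047, -1.5471, -3.7548)
step 5: θ'=-3.6298 (R=-8.0000) → pose (-3.7531, -2.0701, -3.6298)
step 6: θ'=-1.1298 (R=1.4000) → pose (-5.6758, -3.9041, -1.1298)

(-5.6758, -3.9041, -1.1298)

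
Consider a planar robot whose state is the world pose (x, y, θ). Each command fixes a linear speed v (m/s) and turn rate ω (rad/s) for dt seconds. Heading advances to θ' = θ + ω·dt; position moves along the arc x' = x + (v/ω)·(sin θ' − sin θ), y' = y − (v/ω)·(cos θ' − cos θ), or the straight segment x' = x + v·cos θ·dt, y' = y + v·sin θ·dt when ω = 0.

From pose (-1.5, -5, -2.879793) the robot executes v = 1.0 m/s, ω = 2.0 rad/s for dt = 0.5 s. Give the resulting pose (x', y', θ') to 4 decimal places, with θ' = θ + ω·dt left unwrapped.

(-1.8469, -5.3309, -1.8798)

θ' = -2.8798 + 2.0·0.5 = -1.8798
R = v/ω = 1.0/2.0 = 0.5000
x' = -1.5 + 0.5000·(sin -1.8798 − sin -2.8798) = -1.8469
y' = -5 − 0.5000·(cos -1.8798 − cos -2.8798) = -5.3309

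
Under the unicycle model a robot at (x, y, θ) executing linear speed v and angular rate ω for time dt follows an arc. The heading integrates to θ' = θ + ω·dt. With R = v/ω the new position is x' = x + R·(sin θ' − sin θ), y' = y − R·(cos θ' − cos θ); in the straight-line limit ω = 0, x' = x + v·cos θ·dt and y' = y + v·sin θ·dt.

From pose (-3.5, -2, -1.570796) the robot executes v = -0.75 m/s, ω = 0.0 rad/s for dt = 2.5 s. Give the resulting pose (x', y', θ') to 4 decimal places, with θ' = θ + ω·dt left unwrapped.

(-3.5000, -0.1250, -1.5708)

θ' = -1.5708 + 0.0·2.5 = -1.5708
ω = 0 → straight: x' = -3.5 + -0.75·cos(-1.5708)·2.5 = -3.5000
y' = -2 + -0.75·sin(-1.5708)·2.5 = -0.1250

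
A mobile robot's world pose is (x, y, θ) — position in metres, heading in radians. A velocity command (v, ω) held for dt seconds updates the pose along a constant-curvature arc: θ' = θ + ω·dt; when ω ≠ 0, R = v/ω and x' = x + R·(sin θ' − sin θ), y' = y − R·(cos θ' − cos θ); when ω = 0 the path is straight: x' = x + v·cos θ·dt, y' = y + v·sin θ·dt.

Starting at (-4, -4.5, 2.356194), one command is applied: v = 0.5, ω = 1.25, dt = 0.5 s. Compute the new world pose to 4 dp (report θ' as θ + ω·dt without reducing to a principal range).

θ' = 2.3562 + 1.25·0.5 = 2.9812
R = v/ω = 0.5/1.25 = 0.4000
x' = -4 + 0.4000·(sin 2.9812 − sin 2.3562) = -4.2190
y' = -4.5 − 0.4000·(cos 2.9812 − cos 2.3562) = -4.3880

(-4.2190, -4.3880, 2.9812)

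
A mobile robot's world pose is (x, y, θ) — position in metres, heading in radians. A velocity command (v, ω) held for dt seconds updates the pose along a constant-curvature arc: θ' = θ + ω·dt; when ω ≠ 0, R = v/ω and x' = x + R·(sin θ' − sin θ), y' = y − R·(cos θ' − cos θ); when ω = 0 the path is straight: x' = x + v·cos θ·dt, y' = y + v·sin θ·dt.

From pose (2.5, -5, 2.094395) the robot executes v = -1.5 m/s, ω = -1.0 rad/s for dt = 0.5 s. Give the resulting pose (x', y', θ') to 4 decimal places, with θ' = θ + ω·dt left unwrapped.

(2.7005, -5.7146, 1.5944)

θ' = 2.0944 + -1.0·0.5 = 1.5944
R = v/ω = -1.5/-1.0 = 1.5000
x' = 2.5 + 1.5000·(sin 1.5944 − sin 2.0944) = 2.7005
y' = -5 − 1.5000·(cos 1.5944 − cos 2.0944) = -5.7146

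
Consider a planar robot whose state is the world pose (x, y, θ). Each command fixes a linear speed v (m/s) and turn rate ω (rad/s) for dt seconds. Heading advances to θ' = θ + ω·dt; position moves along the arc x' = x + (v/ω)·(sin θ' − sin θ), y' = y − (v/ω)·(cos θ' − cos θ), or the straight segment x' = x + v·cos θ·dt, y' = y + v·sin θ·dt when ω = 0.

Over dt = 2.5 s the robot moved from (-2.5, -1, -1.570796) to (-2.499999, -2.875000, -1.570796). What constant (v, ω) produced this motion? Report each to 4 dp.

Δθ = -1.570796 − -1.570796 = 0.000000
ω = Δθ/dt = 0.000000/2.5 = 0.0000
ω = 0 → v = (Δx·cos θ + Δy·sin θ)/dt = 0.7500

v = 0.7500, ω = 0.0000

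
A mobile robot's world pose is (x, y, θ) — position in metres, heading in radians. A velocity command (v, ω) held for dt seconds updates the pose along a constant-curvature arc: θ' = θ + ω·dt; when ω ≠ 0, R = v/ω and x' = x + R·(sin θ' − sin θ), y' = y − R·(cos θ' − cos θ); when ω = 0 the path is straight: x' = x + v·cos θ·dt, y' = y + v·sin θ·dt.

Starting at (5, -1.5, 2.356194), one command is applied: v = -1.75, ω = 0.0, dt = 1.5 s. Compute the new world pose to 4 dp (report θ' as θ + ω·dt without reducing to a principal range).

(6.8562, -3.3562, 2.3562)

θ' = 2.3562 + 0.0·1.5 = 2.3562
ω = 0 → straight: x' = 5 + -1.75·cos(2.3562)·1.5 = 6.8562
y' = -1.5 + -1.75·sin(2.3562)·1.5 = -3.3562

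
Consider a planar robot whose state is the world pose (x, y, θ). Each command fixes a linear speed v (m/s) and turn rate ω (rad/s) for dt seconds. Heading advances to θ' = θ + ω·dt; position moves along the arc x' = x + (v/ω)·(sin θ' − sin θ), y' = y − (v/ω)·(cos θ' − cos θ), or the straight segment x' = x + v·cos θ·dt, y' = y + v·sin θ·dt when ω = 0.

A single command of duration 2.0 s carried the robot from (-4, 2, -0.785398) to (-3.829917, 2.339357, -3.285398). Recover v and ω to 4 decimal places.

v = -0.2500, ω = -1.2500

Δθ = -3.285398 − -0.785398 = -2.500000
ω = Δθ/dt = -2.500000/2.0 = -1.2500
R = −Δy/(cos θ' − cos θ) = 0.2000
v = R·ω = 0.2000·-1.2500 = -0.2500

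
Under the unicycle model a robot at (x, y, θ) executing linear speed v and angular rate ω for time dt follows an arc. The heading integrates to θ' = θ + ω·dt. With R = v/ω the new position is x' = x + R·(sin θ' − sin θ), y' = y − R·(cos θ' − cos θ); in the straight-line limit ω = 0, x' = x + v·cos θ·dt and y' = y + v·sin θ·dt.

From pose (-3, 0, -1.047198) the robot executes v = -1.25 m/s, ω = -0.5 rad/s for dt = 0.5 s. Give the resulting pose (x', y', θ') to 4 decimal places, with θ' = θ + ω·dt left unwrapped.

θ' = -1.0472 + -0.5·0.5 = -1.2972
R = v/ω = -1.25/-0.5 = 2.5000
x' = -3 + 2.5000·(sin -1.2972 − sin -1.0472) = -3.2419
y' = 0 − 2.5000·(cos -1.2972 − cos -1.0472) = 0.5745

(-3.2419, 0.5745, -1.2972)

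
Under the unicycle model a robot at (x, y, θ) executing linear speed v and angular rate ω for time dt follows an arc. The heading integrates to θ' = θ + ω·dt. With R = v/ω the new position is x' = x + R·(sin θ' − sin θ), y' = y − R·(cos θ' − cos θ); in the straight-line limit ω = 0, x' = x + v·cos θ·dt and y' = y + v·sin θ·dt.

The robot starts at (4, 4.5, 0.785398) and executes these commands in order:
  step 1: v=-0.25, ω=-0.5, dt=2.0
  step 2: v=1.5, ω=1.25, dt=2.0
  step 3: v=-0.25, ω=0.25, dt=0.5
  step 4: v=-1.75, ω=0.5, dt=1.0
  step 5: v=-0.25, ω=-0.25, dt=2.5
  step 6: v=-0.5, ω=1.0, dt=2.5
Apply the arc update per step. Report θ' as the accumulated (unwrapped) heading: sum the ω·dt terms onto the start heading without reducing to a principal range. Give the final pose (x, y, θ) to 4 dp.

(7.7273, 5.4793, 4.7854)

step 1: θ'=-0.2146 (R=0.5000) → pose (3.5400, 4.3650, -0.2146)
step 2: θ'=2.2854 (R=1.2000) → pose (4.7019, 6.3239, 2.2854)
step 3: θ'=2.4104 (R=-1.0000) → pose (4.7895, 6.2348, 2.4104)
step 4: θ'=2.9104 (R=-3.5000) → pose (6.3247, 5.4333, 2.9104)
step 5: θ'=2.2854 (R=1.0000) → pose (6.8509, 5.1152, 2.2854)
step 6: θ'=4.7854 (R=-0.5000) → pose (7.7273, 5.4793, 4.7854)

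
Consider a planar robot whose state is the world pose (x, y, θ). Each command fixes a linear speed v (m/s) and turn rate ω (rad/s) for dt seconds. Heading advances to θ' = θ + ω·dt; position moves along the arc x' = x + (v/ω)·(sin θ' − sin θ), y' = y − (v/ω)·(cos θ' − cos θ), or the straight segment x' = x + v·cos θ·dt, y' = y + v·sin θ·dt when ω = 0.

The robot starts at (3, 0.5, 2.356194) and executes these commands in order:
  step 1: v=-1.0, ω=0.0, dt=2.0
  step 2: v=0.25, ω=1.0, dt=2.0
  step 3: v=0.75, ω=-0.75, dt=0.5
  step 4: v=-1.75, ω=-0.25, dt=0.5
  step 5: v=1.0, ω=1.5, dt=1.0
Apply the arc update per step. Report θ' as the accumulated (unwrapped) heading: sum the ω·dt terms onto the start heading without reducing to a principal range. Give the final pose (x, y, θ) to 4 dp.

(4.3374, -1.6134, 5.3562)

step 1: θ'=2.3562 (straight) → pose (4.4142, -0.9142, 2.3562)
step 2: θ'=4.3562 (R=0.2500) → pose (4.0031, -1.0038, 4.3562)
step 3: θ'=3.9812 (R=-1.0000) → pose (3.8103, -1.3229, 3.9812)
step 4: θ'=3.8562 (R=7.0000) → pose (4.4337, -0.7097, 3.8562)
step 5: θ'=5.3562 (R=0.6667) → pose (4.3374, -1.6134, 5.3562)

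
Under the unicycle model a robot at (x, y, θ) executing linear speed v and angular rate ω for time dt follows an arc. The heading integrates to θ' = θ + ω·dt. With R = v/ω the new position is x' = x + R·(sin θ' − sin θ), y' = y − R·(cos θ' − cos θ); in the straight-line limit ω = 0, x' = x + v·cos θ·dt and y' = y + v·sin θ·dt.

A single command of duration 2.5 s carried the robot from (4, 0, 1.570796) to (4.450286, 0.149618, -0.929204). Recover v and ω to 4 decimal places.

v = 0.2500, ω = -1.0000

Δθ = -0.929204 − 1.570796 = -2.500000
ω = Δθ/dt = -2.500000/2.5 = -1.0000
R = Δx/(sin θ' − sin θ) = -0.2500
v = R·ω = -0.2500·-1.0000 = 0.2500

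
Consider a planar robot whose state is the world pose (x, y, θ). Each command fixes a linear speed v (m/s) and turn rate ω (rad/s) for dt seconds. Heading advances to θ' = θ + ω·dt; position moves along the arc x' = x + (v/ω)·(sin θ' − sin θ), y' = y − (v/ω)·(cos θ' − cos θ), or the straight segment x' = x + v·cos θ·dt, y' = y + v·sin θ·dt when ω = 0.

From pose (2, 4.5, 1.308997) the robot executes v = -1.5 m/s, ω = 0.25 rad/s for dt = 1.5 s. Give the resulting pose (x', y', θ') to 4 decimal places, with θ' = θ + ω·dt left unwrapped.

θ' = 1.3090 + 0.25·1.5 = 1.6840
R = v/ω = -1.5/0.25 = -6.0000
x' = 2 + -6.0000·(sin 1.6840 − sin 1.3090) = 1.8340
y' = 4.5 − -6.0000·(cos 1.6840 − cos 1.3090) = 2.2693

(1.8340, 2.2693, 1.6840)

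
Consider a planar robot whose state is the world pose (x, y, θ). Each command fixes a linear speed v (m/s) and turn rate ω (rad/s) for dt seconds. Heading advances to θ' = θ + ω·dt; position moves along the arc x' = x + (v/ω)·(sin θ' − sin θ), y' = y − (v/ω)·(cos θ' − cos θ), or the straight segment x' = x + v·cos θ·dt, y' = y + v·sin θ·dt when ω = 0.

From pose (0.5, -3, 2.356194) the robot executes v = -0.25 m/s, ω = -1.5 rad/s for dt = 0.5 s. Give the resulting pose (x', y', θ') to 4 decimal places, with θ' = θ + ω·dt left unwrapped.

(0.5487, -3.1120, 1.6062)

θ' = 2.3562 + -1.5·0.5 = 1.6062
R = v/ω = -0.25/-1.5 = 0.1667
x' = 0.5 + 0.1667·(sin 1.6062 − sin 2.3562) = 0.5487
y' = -3 − 0.1667·(cos 1.6062 − cos 2.3562) = -3.1120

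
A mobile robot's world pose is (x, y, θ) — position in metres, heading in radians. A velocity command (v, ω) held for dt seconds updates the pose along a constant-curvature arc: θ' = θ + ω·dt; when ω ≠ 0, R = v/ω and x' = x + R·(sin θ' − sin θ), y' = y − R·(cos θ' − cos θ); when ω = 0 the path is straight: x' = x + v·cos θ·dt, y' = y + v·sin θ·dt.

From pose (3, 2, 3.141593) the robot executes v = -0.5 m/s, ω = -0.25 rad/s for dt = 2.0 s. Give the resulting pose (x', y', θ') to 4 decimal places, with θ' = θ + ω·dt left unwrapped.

θ' = 3.1416 + -0.25·2.0 = 2.6416
R = v/ω = -0.5/-0.25 = 2.0000
x' = 3 + 2.0000·(sin 2.6416 − sin 3.1416) = 3.9589
y' = 2 − 2.0000·(cos 2.6416 − cos 3.1416) = 1.7552

(3.9589, 1.7552, 2.6416)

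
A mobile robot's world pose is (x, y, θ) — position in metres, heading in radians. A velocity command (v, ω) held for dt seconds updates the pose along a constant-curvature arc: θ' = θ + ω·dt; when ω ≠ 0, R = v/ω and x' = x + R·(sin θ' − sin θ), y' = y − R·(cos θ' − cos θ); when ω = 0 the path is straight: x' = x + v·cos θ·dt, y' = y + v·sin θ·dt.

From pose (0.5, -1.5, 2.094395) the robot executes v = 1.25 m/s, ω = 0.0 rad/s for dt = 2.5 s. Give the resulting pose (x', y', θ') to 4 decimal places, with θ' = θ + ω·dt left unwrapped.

θ' = 2.0944 + 0.0·2.5 = 2.0944
ω = 0 → straight: x' = 0.5 + 1.25·cos(2.0944)·2.5 = -1.0625
y' = -1.5 + 1.25·sin(2.0944)·2.5 = 1.2063

(-1.0625, 1.2063, 2.0944)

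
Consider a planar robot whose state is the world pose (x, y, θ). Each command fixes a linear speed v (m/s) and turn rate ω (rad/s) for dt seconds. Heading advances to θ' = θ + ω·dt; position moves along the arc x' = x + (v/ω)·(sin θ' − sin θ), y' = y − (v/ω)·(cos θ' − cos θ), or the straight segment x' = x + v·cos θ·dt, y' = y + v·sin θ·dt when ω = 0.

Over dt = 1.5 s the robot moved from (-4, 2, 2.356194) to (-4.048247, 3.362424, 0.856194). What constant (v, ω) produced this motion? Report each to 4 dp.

v = 1.0000, ω = -1.0000

Δθ = 0.856194 − 2.356194 = -1.500000
ω = Δθ/dt = -1.500000/1.5 = -1.0000
R = −Δy/(cos θ' − cos θ) = -1.0000
v = R·ω = -1.0000·-1.0000 = 1.0000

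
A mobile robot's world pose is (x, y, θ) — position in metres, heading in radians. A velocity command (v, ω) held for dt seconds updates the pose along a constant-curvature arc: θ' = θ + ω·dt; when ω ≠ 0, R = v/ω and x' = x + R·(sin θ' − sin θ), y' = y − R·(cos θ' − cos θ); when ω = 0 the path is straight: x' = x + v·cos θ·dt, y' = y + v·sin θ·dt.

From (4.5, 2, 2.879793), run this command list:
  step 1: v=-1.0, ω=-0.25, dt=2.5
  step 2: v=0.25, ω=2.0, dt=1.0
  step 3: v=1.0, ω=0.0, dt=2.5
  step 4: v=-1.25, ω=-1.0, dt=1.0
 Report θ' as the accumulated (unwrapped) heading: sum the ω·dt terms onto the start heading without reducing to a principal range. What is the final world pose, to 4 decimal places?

(6.2316, -0.9129, 3.2548)

step 1: θ'=2.2548 (R=4.0000) → pose (6.5649, 0.6639, 2.2548)
step 2: θ'=4.2548 (R=0.1250) → pose (6.3559, 0.6401, 4.2548)
step 3: θ'=4.2548 (straight) → pose (5.2514, -1.6027, 4.2548)
step 4: θ'=3.2548 (R=1.2500) → pose (6.2316, -0.9129, 3.2548)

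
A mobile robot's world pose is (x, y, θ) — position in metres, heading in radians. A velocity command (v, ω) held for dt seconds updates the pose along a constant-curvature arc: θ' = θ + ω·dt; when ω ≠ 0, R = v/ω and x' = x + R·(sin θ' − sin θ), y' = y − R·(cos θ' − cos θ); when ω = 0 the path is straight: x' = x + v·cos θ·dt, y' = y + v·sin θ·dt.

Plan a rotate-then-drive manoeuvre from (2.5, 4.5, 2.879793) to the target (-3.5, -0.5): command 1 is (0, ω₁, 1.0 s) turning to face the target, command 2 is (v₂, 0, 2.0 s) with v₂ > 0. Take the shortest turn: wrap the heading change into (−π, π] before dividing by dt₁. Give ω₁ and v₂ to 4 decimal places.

ω₁ = 0.9565, v₂ = 3.9051

heading to target = atan2(-0.5−4.5, -3.5−2.5) = -2.4469
Δθ = wrap(-2.4469 − 2.8798) = 0.9565; ω₁ = Δθ/dt₁ = 0.9565
distance = √((-3.5−2.5)² + (-0.5−4.5)²) = 7.8102; v₂ = distance/dt₂ = 3.9051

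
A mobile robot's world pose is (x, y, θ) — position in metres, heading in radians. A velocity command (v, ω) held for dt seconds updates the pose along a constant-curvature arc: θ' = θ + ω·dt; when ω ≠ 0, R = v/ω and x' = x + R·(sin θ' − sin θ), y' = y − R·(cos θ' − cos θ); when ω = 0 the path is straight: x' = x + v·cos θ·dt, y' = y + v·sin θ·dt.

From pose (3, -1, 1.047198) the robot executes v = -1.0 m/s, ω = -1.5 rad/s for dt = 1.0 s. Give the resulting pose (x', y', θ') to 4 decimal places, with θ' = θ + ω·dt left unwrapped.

θ' = 1.0472 + -1.5·1.0 = -0.4528
R = v/ω = -1.0/-1.5 = 0.6667
x' = 3 + 0.6667·(sin -0.4528 − sin 1.0472) = 2.1310
y' = -1 − 0.6667·(cos -0.4528 − cos 1.0472) = -1.2662

(2.1310, -1.2662, -0.4528)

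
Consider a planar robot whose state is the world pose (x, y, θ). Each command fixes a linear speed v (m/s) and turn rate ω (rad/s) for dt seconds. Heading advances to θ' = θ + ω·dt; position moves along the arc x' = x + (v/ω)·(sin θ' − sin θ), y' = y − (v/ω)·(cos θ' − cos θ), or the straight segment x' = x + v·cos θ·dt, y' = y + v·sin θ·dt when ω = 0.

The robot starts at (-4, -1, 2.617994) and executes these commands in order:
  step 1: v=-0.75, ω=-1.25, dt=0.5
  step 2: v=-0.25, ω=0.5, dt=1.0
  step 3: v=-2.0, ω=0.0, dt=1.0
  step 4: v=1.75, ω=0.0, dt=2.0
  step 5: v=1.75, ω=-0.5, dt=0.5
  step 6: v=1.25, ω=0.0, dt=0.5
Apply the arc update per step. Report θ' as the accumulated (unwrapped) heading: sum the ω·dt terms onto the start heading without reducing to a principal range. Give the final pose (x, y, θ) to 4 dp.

step 1: θ'=1.9930 (R=0.6000) → pose (-3.7527, -1.2738, 1.9930)
step 2: θ'=2.4930 (R=-0.5000) → pose (-3.5986, -1.4673, 2.4930)
step 3: θ'=2.4930 (straight) → pose (-2.0048, -2.6755, 2.4930)
step 4: θ'=2.4930 (straight) → pose (-4.7940, -0.5612, 2.4930)
step 5: θ'=2.2430 (R=-3.5000) → pose (-5.4184, 0.0486, 2.2430)
step 6: θ'=2.2430 (straight) → pose (-5.8076, 0.5376, 2.2430)

(-5.8076, 0.5376, 2.2430)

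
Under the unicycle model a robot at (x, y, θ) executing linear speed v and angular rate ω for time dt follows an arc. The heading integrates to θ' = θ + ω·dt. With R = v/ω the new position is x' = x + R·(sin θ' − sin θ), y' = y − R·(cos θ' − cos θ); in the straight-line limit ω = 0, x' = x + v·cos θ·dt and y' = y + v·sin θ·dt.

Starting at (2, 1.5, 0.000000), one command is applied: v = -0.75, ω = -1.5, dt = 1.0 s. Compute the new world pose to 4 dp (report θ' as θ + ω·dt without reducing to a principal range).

(1.5013, 1.9646, -1.5000)

θ' = 0.0000 + -1.5·1.0 = -1.5000
R = v/ω = -0.75/-1.5 = 0.5000
x' = 2 + 0.5000·(sin -1.5000 − sin 0.0000) = 1.5013
y' = 1.5 − 0.5000·(cos -1.5000 − cos 0.0000) = 1.9646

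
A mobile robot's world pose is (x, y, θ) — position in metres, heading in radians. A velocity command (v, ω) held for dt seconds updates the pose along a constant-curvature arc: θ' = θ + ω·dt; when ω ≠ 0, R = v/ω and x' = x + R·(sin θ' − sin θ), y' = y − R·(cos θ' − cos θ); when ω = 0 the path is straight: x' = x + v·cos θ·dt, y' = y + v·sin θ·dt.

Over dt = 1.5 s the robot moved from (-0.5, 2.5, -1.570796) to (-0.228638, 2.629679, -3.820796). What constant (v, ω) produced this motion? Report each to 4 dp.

Δθ = -3.820796 − -1.570796 = -2.250000
ω = Δθ/dt = -2.250000/1.5 = -1.5000
R = Δx/(sin θ' − sin θ) = 0.1667
v = R·ω = 0.1667·-1.5000 = -0.2500

v = -0.2500, ω = -1.5000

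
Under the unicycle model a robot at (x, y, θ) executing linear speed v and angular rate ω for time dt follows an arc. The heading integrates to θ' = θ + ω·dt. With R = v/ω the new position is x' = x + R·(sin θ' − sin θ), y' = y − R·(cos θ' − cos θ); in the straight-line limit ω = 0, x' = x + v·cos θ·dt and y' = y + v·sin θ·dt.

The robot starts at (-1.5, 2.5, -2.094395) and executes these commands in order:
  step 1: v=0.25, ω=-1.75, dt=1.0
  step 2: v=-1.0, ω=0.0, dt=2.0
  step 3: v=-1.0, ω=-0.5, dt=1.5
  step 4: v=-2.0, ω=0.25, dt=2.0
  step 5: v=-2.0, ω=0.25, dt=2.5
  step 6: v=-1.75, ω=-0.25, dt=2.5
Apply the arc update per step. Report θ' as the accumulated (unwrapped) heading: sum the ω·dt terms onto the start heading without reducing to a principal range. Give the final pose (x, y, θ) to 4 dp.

step 1: θ'=-3.8444 (R=-0.1429) → pose (-1.7161, 2.4624, -3.8444)
step 2: θ'=-3.8444 (straight) → pose (-0.1900, 1.1697, -3.8444)
step 3: θ'=-4.5944 (R=2.0000) → pose (0.5034, -0.1209, -4.5944)
step 4: θ'=-4.0944 (R=-8.0000) → pose (1.9274, -3.8144, -4.0944)
step 5: θ'=-3.4694 (R=-8.0000) → pose (5.8721, -6.7532, -3.4694)
step 6: θ'=-4.0944 (R=7.0000) → pose (9.3236, -9.3246, -4.0944)

(9.3236, -9.3246, -4.0944)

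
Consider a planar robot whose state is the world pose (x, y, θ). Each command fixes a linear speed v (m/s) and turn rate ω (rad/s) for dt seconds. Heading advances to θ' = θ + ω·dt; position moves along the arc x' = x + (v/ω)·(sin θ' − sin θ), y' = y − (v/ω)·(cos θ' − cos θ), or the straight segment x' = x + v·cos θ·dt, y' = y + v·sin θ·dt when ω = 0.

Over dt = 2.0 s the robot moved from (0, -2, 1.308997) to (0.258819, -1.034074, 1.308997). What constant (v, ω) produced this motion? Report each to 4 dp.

v = 0.5000, ω = 0.0000

Δθ = 1.308997 − 1.308997 = 0.000000
ω = Δθ/dt = 0.000000/2.0 = 0.0000
ω = 0 → v = (Δx·cos θ + Δy·sin θ)/dt = 0.5000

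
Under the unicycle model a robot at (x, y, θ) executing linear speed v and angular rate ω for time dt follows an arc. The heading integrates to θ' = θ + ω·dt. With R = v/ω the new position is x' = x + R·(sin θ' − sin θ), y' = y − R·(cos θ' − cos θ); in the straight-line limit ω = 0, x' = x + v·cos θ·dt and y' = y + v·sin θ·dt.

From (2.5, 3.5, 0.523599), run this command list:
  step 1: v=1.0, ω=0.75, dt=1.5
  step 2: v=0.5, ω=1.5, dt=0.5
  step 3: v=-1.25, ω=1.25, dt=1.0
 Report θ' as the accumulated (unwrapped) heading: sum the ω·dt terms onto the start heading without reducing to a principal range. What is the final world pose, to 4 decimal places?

(4.2179, 4.8402, 3.6486)

step 1: θ'=1.6486 (R=1.3333) → pose (3.1626, 4.7583, 1.6486)
step 2: θ'=2.3986 (R=0.3333) → pose (3.0558, 4.9779, 2.3986)
step 3: θ'=3.6486 (R=-1.0000) → pose (4.2179, 4.8402, 3.6486)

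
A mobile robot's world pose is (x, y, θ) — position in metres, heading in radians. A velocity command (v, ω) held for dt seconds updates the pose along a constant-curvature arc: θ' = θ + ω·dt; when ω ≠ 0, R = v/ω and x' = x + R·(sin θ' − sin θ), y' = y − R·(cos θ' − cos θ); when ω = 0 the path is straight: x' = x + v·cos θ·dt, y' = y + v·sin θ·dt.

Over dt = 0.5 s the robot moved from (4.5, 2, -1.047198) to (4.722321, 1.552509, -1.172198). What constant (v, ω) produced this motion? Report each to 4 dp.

v = 1.0000, ω = -0.2500

Δθ = -1.172198 − -1.047198 = -0.125000
ω = Δθ/dt = -0.125000/0.5 = -0.2500
R = −Δy/(cos θ' − cos θ) = -4.0000
v = R·ω = -4.0000·-0.2500 = 1.0000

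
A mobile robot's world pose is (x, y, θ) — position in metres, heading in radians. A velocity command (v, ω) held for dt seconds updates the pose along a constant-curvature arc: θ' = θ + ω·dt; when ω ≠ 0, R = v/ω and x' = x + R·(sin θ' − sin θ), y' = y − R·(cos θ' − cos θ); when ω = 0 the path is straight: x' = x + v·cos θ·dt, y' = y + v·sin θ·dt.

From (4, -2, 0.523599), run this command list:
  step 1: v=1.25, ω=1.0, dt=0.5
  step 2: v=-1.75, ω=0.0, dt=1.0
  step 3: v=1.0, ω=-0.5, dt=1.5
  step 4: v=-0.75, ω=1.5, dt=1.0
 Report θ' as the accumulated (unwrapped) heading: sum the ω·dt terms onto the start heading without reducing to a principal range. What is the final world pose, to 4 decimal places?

step 1: θ'=1.0236 (R=1.2500) → pose (4.4425, -1.5678, 1.0236)
step 2: θ'=1.0236 (straight) → pose (3.5320, -3.0623, 1.0236)
step 3: θ'=0.2736 (R=-2.0000) → pose (4.6995, -2.1773, 0.2736)
step 4: θ'=1.7736 (R=-0.5000) → pose (4.3449, -2.7594, 1.7736)

(4.3449, -2.7594, 1.7736)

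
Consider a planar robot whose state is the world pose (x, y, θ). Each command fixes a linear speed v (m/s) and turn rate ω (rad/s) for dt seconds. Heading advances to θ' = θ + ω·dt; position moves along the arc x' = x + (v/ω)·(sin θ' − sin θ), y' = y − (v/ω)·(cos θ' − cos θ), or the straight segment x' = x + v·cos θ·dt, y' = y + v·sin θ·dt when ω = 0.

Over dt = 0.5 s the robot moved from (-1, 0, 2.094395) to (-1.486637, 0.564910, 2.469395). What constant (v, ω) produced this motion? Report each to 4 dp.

v = 1.5000, ω = 0.7500

Δθ = 2.469395 − 2.094395 = 0.375000
ω = Δθ/dt = 0.375000/0.5 = 0.7500
R = −Δy/(cos θ' − cos θ) = 2.0000
v = R·ω = 2.0000·0.7500 = 1.5000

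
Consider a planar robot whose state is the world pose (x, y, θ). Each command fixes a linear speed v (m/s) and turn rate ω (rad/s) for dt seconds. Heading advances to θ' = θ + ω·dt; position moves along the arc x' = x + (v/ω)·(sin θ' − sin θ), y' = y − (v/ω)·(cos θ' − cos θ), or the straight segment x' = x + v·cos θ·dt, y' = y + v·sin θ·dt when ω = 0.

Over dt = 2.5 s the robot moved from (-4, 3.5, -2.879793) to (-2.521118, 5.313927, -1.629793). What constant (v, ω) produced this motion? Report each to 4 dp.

v = -1.0000, ω = 0.5000

Δθ = -1.629793 − -2.879793 = 1.250000
ω = Δθ/dt = 1.250000/2.5 = 0.5000
R = −Δy/(cos θ' − cos θ) = -2.0000
v = R·ω = -2.0000·0.5000 = -1.0000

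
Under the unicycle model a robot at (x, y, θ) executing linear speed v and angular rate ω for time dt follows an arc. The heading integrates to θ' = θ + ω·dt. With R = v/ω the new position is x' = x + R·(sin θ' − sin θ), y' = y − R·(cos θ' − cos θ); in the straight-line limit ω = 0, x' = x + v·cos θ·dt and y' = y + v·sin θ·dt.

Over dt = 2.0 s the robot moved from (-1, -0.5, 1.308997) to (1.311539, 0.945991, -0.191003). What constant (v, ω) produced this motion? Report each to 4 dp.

v = 1.5000, ω = -0.7500

Δθ = -0.191003 − 1.308997 = -1.500000
ω = Δθ/dt = -1.500000/2.0 = -0.7500
R = Δx/(sin θ' − sin θ) = -2.0000
v = R·ω = -2.0000·-0.7500 = 1.5000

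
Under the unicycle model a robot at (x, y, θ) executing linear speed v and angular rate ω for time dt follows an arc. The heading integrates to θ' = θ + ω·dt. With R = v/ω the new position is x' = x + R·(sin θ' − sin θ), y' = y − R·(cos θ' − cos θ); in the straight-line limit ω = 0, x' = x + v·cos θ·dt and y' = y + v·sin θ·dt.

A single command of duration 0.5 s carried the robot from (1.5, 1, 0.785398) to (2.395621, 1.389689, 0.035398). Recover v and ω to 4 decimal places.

Δθ = 0.035398 − 0.785398 = -0.750000
ω = Δθ/dt = -0.750000/0.5 = -1.5000
R = Δx/(sin θ' − sin θ) = -1.3333
v = R·ω = -1.3333·-1.5000 = 2.0000

v = 2.0000, ω = -1.5000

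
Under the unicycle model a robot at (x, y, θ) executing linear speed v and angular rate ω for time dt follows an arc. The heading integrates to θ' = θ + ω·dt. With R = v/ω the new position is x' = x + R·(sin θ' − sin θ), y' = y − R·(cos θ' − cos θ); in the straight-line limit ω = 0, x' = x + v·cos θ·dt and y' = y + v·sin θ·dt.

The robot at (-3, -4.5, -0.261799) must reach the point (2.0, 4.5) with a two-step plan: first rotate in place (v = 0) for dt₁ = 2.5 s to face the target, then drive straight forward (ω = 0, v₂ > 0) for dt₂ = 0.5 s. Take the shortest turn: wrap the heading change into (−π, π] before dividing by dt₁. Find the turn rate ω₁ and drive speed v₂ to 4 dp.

heading to target = atan2(4.5−-4.5, 2−-3) = 1.0637
Δθ = wrap(1.0637 − -0.2618) = 1.3255; ω₁ = Δθ/dt₁ = 0.5302
distance = √((2−-3)² + (4.5−-4.5)²) = 10.2956; v₂ = distance/dt₂ = 20.5913

ω₁ = 0.5302, v₂ = 20.5913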